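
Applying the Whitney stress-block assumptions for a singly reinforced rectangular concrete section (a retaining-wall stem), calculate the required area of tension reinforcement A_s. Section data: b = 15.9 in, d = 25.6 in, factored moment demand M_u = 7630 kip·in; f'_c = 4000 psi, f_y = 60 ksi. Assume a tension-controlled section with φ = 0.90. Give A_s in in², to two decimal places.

M_n = M_u/φ = 7630/0.90 = 8477.78 kip·in.
From M_n = 0.85 f'_c a b (d − a/2):
a = d − √(d² − 2M_n/(0.85 f'_c b)) = 25.6 − √(25.6² − 2 × 8477.78/(0.85 × 4 × 15.9)) = 7.114 in.
A_s = 0.85 f'_c a b / f_y = 0.85 × 4 × 7.114 × 15.9 / 60 = 6.410 in².

A_s ≈ 6.41 in²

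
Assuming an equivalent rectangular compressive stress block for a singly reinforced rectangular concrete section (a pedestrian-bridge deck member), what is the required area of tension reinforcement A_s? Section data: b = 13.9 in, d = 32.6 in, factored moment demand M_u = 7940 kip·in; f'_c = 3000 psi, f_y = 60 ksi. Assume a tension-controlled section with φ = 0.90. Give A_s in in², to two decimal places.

A_s ≈ 5.22 in²

M_n = M_u/φ = 7940/0.90 = 8822.22 kip·in.
From M_n = 0.85 f'_c a b (d − a/2):
a = d − √(d² − 2M_n/(0.85 f'_c b)) = 32.6 − √(32.6² − 2 × 8822.22/(0.85 × 3 × 13.9)) = 8.831 in.
A_s = 0.85 f'_c a b / f_y = 0.85 × 3 × 8.831 × 13.9 / 60 = 5.217 in².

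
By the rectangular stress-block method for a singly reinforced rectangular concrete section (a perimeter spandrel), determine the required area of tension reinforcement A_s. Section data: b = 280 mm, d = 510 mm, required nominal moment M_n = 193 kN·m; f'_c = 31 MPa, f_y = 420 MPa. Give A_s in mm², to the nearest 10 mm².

With M_n = 0.85 f'_c a b (d − a/2), solve the quadratic for a:
a = d − √(d² − 2M_n/(0.85 f'_c b)) = 510 − √(510² − 2 × 193×10⁶/(0.85 × 31 × 280)) = 54.17 mm.
A_s = 0.85 f'_c a b / f_y = 0.85 × 31 × 54.17 × 280 / 420 = 951.6 mm².

A_s ≈ 950 mm²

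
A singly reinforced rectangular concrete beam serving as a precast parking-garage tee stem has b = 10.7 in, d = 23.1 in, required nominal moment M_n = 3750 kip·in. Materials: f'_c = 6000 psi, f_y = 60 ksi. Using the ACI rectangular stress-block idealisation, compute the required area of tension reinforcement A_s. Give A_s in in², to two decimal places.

From M_n = 0.85 f'_c a b (d − a/2):
a = d − √(d² − 2M_n/(0.85 f'_c b)) = 23.1 − √(23.1² − 2 × 3750/(0.85 × 6 × 10.7)) = 3.196 in.
A_s = 0.85 f'_c a b / f_y = 0.85 × 6 × 3.196 × 10.7 / 60 = 2.907 in².

A_s ≈ 2.91 in²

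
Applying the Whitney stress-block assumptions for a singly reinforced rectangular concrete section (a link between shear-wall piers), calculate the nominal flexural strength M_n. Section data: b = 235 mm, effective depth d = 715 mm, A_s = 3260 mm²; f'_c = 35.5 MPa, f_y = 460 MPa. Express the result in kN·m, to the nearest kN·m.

T = A_s f_y = 3260 × 460 = 1499600 N = 1499.6 kN.
From C = T: a = T/(0.85 f'_c b) = 1499600/(0.85 × 35.5 × 235) = 211.48 mm.
M_n = T(d − a/2) = 1499.6 kN × (715 − 105.74) mm = 913.65 kN·m.

M_n ≈ 914 kN·m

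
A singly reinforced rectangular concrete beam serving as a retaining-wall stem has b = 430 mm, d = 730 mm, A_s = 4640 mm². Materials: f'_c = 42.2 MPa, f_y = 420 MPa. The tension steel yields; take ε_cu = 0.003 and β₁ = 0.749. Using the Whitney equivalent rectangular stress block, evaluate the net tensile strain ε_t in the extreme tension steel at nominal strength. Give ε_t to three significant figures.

a = A_s f_y/(0.85 f'_c b) = 126.35 mm.
β₁ = 0.749, so c = a/β₁ = 126.35/0.749 = 168.69 mm.
From the linear strain diagram with ε_cu = 0.003: ε_t = 0.003 (d − c)/c = 0.003 × (730 − 168.69)/168.69 = 0.00998.
Since ε_t ≥ 0.005, the section is tension-controlled.

ε_t ≈ 0.00998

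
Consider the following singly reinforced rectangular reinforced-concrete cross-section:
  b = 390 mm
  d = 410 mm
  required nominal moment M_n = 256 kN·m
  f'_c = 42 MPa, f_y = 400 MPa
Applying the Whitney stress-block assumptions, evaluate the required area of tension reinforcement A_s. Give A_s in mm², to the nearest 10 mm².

With M_n = 0.85 f'_c a b (d − a/2), solve the quadratic for a:
a = d − √(d² − 2M_n/(0.85 f'_c b)) = 410 − √(410² − 2 × 256×10⁶/(0.85 × 42 × 390)) = 47.61 mm.
A_s = 0.85 f'_c a b / f_y = 0.85 × 42 × 47.61 × 390 / 400 = 1657.2 mm².

A_s ≈ 1660 mm²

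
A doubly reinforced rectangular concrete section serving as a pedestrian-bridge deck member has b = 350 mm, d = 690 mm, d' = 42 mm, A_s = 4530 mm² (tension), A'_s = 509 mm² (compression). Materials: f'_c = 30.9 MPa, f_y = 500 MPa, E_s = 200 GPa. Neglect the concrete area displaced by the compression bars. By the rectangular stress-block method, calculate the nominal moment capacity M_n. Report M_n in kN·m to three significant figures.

Assume both tension and compression steel yield.
Net tension couple steel: A_s − A'_s = 4021 mm².
a = (A_s − A'_s) f_y / (0.85 f'_c b) = 2010500/(0.85 × 30.9 × 350) = 218.70 mm.
c = a/β₁ = 218.70/0.829 = 263.81 mm; ε'_s = 0.003(c − d')/c = 0.0025 ≥ f_y/E_s = 0.0025, so compression steel does yield.
M_n = (A_s − A'_s) f_y (d − a/2) + A'_s f_y (d − d') = [2010500 × (690 − 109.35) + 254500 × (690 − 42)] × 10⁻⁶ = 1167.40 + 164.92 = 1332.32 kN·m.

M_n ≈ 1330 kN·m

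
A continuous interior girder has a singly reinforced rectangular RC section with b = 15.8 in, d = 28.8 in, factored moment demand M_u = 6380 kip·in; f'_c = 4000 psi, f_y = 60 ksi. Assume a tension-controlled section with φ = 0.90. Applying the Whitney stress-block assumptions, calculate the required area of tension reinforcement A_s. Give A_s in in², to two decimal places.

M_n = M_u/φ = 6380/0.90 = 7088.89 kip·in.
From M_n = 0.85 f'_c a b (d − a/2):
a = d − √(d² − 2M_n/(0.85 f'_c b)) = 28.8 − √(28.8² − 2 × 7088.89/(0.85 × 4 × 15.8)) = 5.019 in.
A_s = 0.85 f'_c a b / f_y = 0.85 × 4 × 5.019 × 15.8 / 60 = 4.494 in².

A_s ≈ 4.49 in²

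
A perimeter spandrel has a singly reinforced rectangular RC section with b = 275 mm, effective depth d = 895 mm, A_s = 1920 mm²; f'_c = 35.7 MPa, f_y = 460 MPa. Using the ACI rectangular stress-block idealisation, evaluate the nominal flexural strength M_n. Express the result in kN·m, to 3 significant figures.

T = A_s f_y = 1920 × 460 = 883200 N = 883.2 kN.
From C = T: a = T/(0.85 f'_c b) = 883200/(0.85 × 35.7 × 275) = 105.84 mm.
M_n = T(d − a/2) = 883.2 kN × (895 − 52.92) mm = 743.73 kN·m.

M_n ≈ 744 kN·m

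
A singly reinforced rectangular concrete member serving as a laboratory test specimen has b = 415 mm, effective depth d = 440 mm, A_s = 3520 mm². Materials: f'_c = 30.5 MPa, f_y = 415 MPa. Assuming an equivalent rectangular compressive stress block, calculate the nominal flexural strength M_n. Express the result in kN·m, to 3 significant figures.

T = A_s f_y = 3520 × 415 = 1460800 N = 1460.8 kN.
From C = T: a = T/(0.85 f'_c b) = 1460800/(0.85 × 30.5 × 415) = 135.78 mm.
M_n = T(d − a/2) = 1460.8 kN × (440 − 67.89) mm = 543.58 kN·m.

M_n ≈ 544 kN·m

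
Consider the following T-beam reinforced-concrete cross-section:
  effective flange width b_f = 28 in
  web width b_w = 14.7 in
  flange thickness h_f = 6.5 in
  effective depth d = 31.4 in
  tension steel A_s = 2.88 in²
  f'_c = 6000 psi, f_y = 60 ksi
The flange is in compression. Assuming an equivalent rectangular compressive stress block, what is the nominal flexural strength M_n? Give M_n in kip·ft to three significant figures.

Tension: T = A_s f_y = 2.88 × 60 = 172.8 kips.
Try a within the flange: a = T/(0.85 f'_c b_f) = 172.8/(0.85 × 6 × 28) = 1.210 in.
Since a = 1.210 ≤ h_f = 6.5 in, the stress block lies entirely in the flange; analyse as a rectangular beam of width b_f.
M_n = T(d − a/2) = 172.8 × (31.4 − 0.605) = 5321.4 kip·in.
M_n = 5321.4/12 = 443.45 kip·ft.

M_n ≈ 443 kip·ft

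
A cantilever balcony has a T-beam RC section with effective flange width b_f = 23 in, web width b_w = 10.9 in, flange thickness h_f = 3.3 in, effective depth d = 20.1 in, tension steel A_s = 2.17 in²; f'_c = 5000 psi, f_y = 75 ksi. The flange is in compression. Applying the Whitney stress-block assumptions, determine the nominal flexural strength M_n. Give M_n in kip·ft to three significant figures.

M_n ≈ 261 kip·ft

Tension: T = A_s f_y = 2.17 × 75 = 162.75 kips.
Try a within the flange: a = T/(0.85 f'_c b_f) = 162.75/(0.85 × 5 × 23) = 1.665 in.
Since a = 1.665 ≤ h_f = 3.3 in, the stress block lies entirely in the flange; analyse as a rectangular beam of width b_f.
M_n = T(d − a/2) = 162.75 × (20.1 − 0.8325) = 3135.8 kip·in.
M_n = 3135.8/12 = 261.32 kip·ft.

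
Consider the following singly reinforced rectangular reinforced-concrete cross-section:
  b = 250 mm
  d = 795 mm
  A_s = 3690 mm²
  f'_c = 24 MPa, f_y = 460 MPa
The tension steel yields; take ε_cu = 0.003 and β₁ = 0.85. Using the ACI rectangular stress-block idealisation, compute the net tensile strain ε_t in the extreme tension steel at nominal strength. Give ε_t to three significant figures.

a = A_s f_y/(0.85 f'_c b) = 332.82 mm.
β₁ = 0.85, so c = a/β₁ = 332.82/0.85 = 391.55 mm.
From the linear strain diagram with ε_cu = 0.003: ε_t = 0.003 (d − c)/c = 0.003 × (795 − 391.55)/391.55 = 0.00309.
ε_t < 0.004 — the section is over-reinforced for flexure under ACI limits.

ε_t ≈ 0.00309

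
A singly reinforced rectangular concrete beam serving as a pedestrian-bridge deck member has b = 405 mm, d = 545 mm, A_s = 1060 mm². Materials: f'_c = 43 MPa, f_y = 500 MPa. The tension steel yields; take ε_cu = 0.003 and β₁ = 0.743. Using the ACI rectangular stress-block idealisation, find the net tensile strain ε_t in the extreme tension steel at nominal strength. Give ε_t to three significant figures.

ε_t ≈ 0.0309

a = A_s f_y/(0.85 f'_c b) = 35.80 mm.
β₁ = 0.743, so c = a/β₁ = 35.80/0.743 = 48.18 mm.
From the linear strain diagram with ε_cu = 0.003: ε_t = 0.003 (d − c)/c = 0.003 × (545 − 48.18)/48.18 = 0.0309.
Since ε_t ≥ 0.005, the section is tension-controlled.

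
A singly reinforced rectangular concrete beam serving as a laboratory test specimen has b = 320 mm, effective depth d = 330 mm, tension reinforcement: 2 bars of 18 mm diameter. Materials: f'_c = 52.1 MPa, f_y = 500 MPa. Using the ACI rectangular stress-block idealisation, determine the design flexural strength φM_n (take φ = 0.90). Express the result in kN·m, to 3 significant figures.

φM_n ≈ 73.4 kN·m

A_s = 2 × 254 = 508 mm².
T = A_s f_y = 508 × 500 = 254000 N = 254 kN.
From C = T: a = T/(0.85 f'_c b) = 254000/(0.85 × 52.1 × 320) = 17.92 mm.
M_n = T(d − a/2) = 254 kN × (330 − 8.96) mm = 81.54 kN·m.
φM_n = 0.90 × 81.54 = 73.39 kN·m.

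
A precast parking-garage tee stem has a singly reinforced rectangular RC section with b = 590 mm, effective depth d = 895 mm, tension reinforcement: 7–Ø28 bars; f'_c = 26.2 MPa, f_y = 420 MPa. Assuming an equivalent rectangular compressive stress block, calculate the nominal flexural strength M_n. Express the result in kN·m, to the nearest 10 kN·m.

M_n ≈ 1500 kN·m

A_s = 7 × 616 = 4312 mm².
T = A_s f_y = 4312 × 420 = 1811040 N = 1811.04 kN.
From C = T: a = T/(0.85 f'_c b) = 1811040/(0.85 × 26.2 × 590) = 137.83 mm.
M_n = T(d − a/2) = 1811.04 kN × (895 − 68.915) mm = 1496.07 kN·m.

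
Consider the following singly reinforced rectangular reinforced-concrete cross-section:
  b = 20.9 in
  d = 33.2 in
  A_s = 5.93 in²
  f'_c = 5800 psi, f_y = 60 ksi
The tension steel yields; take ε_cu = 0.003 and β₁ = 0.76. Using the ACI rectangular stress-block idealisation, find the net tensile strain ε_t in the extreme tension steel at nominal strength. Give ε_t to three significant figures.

ε_t ≈ 0.0189

a = A_s f_y/(0.85 f'_c b) = 3.453 in.
β₁ = 0.76, so c = a/β₁ = 3.453/0.76 = 4.543 in.
From the linear strain diagram with ε_cu = 0.003: ε_t = 0.003 (d − c)/c = 0.003 × (33.2 − 4.543)/4.543 = 0.0189.
Since ε_t ≥ 0.005, the section is tension-controlled.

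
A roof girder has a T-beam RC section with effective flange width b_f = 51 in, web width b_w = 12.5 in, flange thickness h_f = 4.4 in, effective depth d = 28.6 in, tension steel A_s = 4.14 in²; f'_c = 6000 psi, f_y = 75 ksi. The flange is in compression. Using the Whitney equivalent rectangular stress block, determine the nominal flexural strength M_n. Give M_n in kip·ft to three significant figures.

M_n ≈ 725 kip·ft

Tension: T = A_s f_y = 4.14 × 75 = 310.5 kips.
Try a within the flange: a = T/(0.85 f'_c b_f) = 310.5/(0.85 × 6 × 51) = 1.194 in.
Since a = 1.194 ≤ h_f = 4.4 in, the stress block lies entirely in the flange; analyse as a rectangular beam of width b_f.
M_n = T(d − a/2) = 310.5 × (28.6 − 0.597) = 8694.9 kip·in.
M_n = 8694.9/12 = 724.58 kip·ft.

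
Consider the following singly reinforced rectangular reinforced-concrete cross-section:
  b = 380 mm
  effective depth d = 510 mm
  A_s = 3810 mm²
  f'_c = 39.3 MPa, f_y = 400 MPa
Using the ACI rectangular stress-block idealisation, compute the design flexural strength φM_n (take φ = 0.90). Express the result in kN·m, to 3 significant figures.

T = A_s f_y = 3810 × 400 = 1524000 N = 1524 kN.
From C = T: a = T/(0.85 f'_c b) = 1524000/(0.85 × 39.3 × 380) = 120.06 mm.
M_n = T(d − a/2) = 1524 kN × (510 − 60.03) mm = 685.75 kN·m.
φM_n = 0.90 × 685.75 = 617.18 kN·m.

φM_n ≈ 617 kN·m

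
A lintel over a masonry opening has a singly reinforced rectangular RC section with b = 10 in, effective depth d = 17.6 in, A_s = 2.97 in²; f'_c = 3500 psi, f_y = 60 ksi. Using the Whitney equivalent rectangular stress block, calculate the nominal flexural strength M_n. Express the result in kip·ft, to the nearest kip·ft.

M_n ≈ 217 kip·ft

T = A_s f_y = 2.97 × 60 = 178.2 kips.
a = T/(0.85 f'_c b) = 178.2/(0.85 × 3.5 × 10) = 5.990 in.
M_n = T(d − a/2) = 178.2 × (17.6 − 2.995) = 2602.6 kip·in = 2602.6/12 = 216.88 kip·ft.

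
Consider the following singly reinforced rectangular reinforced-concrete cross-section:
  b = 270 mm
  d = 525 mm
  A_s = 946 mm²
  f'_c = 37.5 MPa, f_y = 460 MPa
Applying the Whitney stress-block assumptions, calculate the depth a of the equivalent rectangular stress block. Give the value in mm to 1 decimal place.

T = A_s f_y = 946 × 460 = 435160 N = 435.16 kN.
Setting C = 0.85 f'_c a b equal to T: a = 435160/(0.85 × 37.5 × 270) = 50.6 mm.

a ≈ 50.6 mm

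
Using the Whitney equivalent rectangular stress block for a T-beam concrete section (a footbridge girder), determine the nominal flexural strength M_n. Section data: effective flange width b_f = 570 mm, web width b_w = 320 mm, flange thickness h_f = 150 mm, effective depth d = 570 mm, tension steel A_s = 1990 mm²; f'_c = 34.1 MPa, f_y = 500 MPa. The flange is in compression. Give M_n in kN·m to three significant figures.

M_n ≈ 537 kN·m

Tension: T = A_s f_y = 1990 × 500 = 995000 N.
Try a within the flange: a = T/(0.85 f'_c b_f) = 995000/(0.85 × 34.1 × 570) = 60.22 mm.
Since a = 60.22 ≤ h_f = 150 mm, the stress block lies entirely in the flange; analyse as a rectangular beam of width b_f.
M_n = T(d − a/2) = 995000 × (570 − 30.11) = 537.19 × 10⁶ N·mm.
M_n = 537.19 kN·m.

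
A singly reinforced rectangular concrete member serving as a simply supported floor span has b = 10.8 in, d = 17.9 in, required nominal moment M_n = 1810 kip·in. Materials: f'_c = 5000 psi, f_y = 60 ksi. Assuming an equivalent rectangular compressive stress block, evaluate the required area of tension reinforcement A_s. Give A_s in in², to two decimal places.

A_s ≈ 1.80 in²

From M_n = 0.85 f'_c a b (d − a/2):
a = d − √(d² − 2M_n/(0.85 f'_c b)) = 17.9 − √(17.9² − 2 × 1810/(0.85 × 5 × 10.8)) = 2.358 in.
A_s = 0.85 f'_c a b / f_y = 0.85 × 5 × 2.358 × 10.8 / 60 = 1.804 in².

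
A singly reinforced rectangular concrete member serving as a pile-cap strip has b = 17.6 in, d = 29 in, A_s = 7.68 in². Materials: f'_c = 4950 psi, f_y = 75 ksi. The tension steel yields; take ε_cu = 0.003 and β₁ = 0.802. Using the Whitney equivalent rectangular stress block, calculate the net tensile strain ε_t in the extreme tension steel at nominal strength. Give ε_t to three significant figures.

a = A_s f_y/(0.85 f'_c b) = 7.778 in.
β₁ = 0.802, so c = a/β₁ = 7.778/0.802 = 9.698 in.
From the linear strain diagram with ε_cu = 0.003: ε_t = 0.003 (d − c)/c = 0.003 × (29 − 9.698)/9.698 = 0.00597.
Since ε_t ≥ 0.005, the section is tension-controlled.

ε_t ≈ 0.00597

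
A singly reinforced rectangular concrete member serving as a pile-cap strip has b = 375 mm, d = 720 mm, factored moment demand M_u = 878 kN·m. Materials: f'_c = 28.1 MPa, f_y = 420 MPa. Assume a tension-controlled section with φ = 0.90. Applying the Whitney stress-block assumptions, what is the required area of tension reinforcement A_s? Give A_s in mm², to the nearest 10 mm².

A_s ≈ 3660 mm²

M_n = M_u/φ = 878/0.90 = 975.556 kN·m.
With M_n = 0.85 f'_c a b (d − a/2), solve the quadratic for a:
a = d − √(d² − 2M_n/(0.85 f'_c b)) = 720 − √(720² − 2 × 975.556×10⁶/(0.85 × 28.1 × 375)) = 171.76 mm.
A_s = 0.85 f'_c a b / f_y = 0.85 × 28.1 × 171.76 × 375 / 420 = 3662.9 mm².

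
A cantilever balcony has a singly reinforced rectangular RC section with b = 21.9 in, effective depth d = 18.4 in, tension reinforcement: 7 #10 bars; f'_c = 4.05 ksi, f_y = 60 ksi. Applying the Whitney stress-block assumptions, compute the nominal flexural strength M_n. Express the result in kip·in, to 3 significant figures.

M_n ≈ 7930 kip·in

A_s = 7 × 1.27 = 8.89 in².
T = A_s f_y = 8.89 × 60 = 533.4 kips.
a = T/(0.85 f'_c b) = 533.4/(0.85 × 4.05 × 21.9) = 7.075 in.
M_n = T(d − a/2) = 533.4 × (18.4 − 3.5375) = 7927.7 kip·in.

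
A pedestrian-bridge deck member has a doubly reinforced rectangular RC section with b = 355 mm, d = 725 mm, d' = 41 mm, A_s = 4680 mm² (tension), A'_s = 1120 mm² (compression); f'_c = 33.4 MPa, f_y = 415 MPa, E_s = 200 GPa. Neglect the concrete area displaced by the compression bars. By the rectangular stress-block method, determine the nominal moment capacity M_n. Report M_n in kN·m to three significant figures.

M_n ≈ 1280 kN·m

Assume both tension and compression steel yield.
Net tension couple steel: A_s − A'_s = 3560 mm².
a = (A_s − A'_s) f_y / (0.85 f'_c b) = 1477400/(0.85 × 33.4 × 355) = 146.59 mm.
c = a/β₁ = 146.59/0.811 = 180.75 mm; ε'_s = 0.003(c − d')/c = 0.0023 ≥ f_y/E_s = 0.0021, so compression steel does yield.
M_n = (A_s − A'_s) f_y (d − a/2) + A'_s f_y (d − d') = [1477400 × (725 − 73.295) + 464800 × (725 − 41)] × 10⁻⁶ = 962.83 + 317.92 = 1280.75 kN·m.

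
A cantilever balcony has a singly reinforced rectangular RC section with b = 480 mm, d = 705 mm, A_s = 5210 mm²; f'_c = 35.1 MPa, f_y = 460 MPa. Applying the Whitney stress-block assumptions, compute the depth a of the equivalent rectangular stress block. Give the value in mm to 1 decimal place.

T = A_s f_y = 5210 × 460 = 2396600 N = 2396.6 kN.
Setting C = 0.85 f'_c a b equal to T: a = 2396600/(0.85 × 35.1 × 480) = 167.4 mm.

a ≈ 167.4 mm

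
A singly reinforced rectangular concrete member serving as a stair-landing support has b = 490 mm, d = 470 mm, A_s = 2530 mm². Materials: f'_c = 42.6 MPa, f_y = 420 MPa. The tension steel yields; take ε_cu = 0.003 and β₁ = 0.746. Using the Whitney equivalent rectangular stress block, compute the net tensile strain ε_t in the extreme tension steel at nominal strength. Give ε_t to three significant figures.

ε_t ≈ 0.0146

a = A_s f_y/(0.85 f'_c b) = 59.89 mm.
β₁ = 0.746, so c = a/β₁ = 59.89/0.746 = 80.28 mm.
From the linear strain diagram with ε_cu = 0.003: ε_t = 0.003 (d − c)/c = 0.003 × (470 − 80.28)/80.28 = 0.0146.
Since ε_t ≥ 0.005, the section is tension-controlled.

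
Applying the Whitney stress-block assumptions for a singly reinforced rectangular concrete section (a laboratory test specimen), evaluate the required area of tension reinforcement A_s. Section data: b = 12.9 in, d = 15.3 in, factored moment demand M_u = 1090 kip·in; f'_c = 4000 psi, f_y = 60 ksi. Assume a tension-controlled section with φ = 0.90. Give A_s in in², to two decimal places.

A_s ≈ 1.41 in²

M_n = M_u/φ = 1090/0.90 = 1211.11 kip·in.
From M_n = 0.85 f'_c a b (d − a/2):
a = d − √(d² − 2M_n/(0.85 f'_c b)) = 15.3 − √(15.3² − 2 × 1211.11/(0.85 × 4 × 12.9)) = 1.926 in.
A_s = 0.85 f'_c a b / f_y = 0.85 × 4 × 1.926 × 12.9 / 60 = 1.408 in².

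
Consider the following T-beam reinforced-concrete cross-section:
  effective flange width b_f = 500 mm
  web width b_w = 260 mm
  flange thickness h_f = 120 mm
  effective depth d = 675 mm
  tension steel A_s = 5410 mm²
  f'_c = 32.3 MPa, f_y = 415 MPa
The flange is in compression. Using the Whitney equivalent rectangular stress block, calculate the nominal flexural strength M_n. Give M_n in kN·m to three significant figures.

Tension: T = A_s f_y = 5410 × 415 = 2245150 N.
Try a within the flange: a = T/(0.85 f'_c b_f) = 2245150/(0.85 × 32.3 × 500) = 163.55 mm.
a = 163.55 > h_f = 120 mm: the block extends into the web. Split into flange-overhang and web parts.
C_f = 0.85 f'_c (b_f − b_w) h_f = 0.85 × 32.3 × (500 − 260) × 120 = 790704 N.
Remaining web compression depth: a_w = (T − C_f)/(0.85 f'_c b_w) = (2245150 − 790704)/(0.85 × 32.3 × 260) = 203.75 mm.
M_n = C_f(d − h_f/2) + (T − C_f)(d − a_w/2) = 790704 × (675 − 60) + 1454446 × (675 − 101.875) = 486.28 + 833.58 = 1319.86 × 10⁶ N·mm.
M_n = 1319.86 kN·m.

M_n ≈ 1320 kN·m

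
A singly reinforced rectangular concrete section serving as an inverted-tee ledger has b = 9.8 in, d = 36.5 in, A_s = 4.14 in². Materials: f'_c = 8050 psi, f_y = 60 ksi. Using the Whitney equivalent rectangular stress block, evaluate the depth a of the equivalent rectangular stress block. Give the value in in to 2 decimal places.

a ≈ 3.70 in

T = A_s f_y = 4.14 × 60 = 248.4 kips.
a = T/(0.85 f'_c b) = 248.4/(0.85 × 8.05 × 9.8) = 3.70 in.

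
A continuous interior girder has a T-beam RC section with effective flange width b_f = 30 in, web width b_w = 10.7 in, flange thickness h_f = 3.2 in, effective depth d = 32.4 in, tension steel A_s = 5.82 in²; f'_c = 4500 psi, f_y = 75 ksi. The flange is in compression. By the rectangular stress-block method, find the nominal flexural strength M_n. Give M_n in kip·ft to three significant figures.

M_n ≈ 1110 kip·ft

Tension: T = A_s f_y = 5.82 × 75 = 436.5 kips.
Try a within the flange: a = T/(0.85 f'_c b_f) = 436.5/(0.85 × 4.5 × 30) = 3.804 in.
a = 3.804 > h_f = 3.2 in: the block extends into the web. Split into flange-overhang and web parts.
C_f = 0.85 f'_c (b_f − b_w) h_f = 0.85 × 4.5 × (30 − 10.7) × 3.2 = 236.2 kips.
Remaining web compression depth: a_w = (T − C_f)/(0.85 f'_c b_w) = (436.5 − 236.2)/(0.85 × 4.5 × 10.7) = 4.894 in.
M_n = C_f(d − h_f/2) + (T − C_f)(d − a_w/2) = 236.2 × (32.4 − 1.6) + 200.3 × (32.4 − 2.447) = 7275.0 + 5999.6 = 13274.6 kip·in.
M_n = 13274.6/12 = 1106.22 kip·ft.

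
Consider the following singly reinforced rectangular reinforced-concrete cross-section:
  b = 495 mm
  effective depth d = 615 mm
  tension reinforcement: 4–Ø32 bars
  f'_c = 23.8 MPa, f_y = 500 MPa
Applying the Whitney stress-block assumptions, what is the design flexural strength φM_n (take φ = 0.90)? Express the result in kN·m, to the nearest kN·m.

φM_n ≈ 774 kN·m

A_s = 4 × 804 = 3216 mm².
T = A_s f_y = 3216 × 500 = 1608000 N = 1608 kN.
From C = T: a = T/(0.85 f'_c b) = 1608000/(0.85 × 23.8 × 495) = 160.58 mm.
M_n = T(d − a/2) = 1608 kN × (615 − 80.29) mm = 859.81 kN·m.
φM_n = 0.90 × 859.81 = 773.83 kN·m.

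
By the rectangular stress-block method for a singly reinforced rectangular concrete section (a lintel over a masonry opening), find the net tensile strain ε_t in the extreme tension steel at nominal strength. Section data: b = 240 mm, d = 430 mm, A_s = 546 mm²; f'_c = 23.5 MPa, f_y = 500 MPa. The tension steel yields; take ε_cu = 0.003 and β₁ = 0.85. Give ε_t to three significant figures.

ε_t ≈ 0.0163

a = A_s f_y/(0.85 f'_c b) = 56.95 mm.
β₁ = 0.85, so c = a/β₁ = 56.95/0.85 = 67.00 mm.
From the linear strain diagram with ε_cu = 0.003: ε_t = 0.003 (d − c)/c = 0.003 × (430 − 67.00)/67.00 = 0.0163.
Since ε_t ≥ 0.005, the section is tension-controlled.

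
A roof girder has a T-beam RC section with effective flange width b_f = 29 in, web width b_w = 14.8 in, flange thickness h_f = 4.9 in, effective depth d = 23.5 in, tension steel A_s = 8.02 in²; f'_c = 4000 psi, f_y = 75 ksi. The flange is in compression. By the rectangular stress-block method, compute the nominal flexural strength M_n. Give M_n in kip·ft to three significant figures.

M_n ≈ 1020 kip·ft

Tension: T = A_s f_y = 8.02 × 75 = 601.5 kips.
Try a within the flange: a = T/(0.85 f'_c b_f) = 601.5/(0.85 × 4 × 29) = 6.100 in.
a = 6.100 > h_f = 4.9 in: the block extends into the web. Split into flange-overhang and web parts.
C_f = 0.85 f'_c (b_f − b_w) h_f = 0.85 × 4 × (29 − 14.8) × 4.9 = 236.6 kips.
Remaining web compression depth: a_w = (T − C_f)/(0.85 f'_c b_w) = (601.5 − 236.6)/(0.85 × 4 × 14.8) = 7.252 in.
M_n = C_f(d − h_f/2) + (T − C_f)(d − a_w/2) = 236.6 × (23.5 − 2.45) + 364.9 × (23.5 − 3.626) = 4980.4 + 7252.0 = 12232.4 kip·in.
M_n = 12232.4/12 = 1019.37 kip·ft.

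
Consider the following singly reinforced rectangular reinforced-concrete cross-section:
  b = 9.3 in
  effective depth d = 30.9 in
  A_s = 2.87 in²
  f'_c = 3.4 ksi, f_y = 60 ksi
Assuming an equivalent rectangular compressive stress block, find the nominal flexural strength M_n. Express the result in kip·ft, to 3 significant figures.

M_n ≈ 397 kip·ft

T = A_s f_y = 2.87 × 60 = 172.2 kips.
a = T/(0.85 f'_c b) = 172.2/(0.85 × 3.4 × 9.3) = 6.407 in.
M_n = T(d − a/2) = 172.2 × (30.9 − 3.2035) = 4769.3 kip·in = 4769.3/12 = 397.44 kip·ft.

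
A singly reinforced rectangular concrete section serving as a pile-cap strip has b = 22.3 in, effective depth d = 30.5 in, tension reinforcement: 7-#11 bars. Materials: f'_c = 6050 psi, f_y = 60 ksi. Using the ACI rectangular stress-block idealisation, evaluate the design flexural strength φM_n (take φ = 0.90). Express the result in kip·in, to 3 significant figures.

φM_n ≈ 16300 kip·in

A_s = 7 × 1.56 = 10.92 in².
T = A_s f_y = 10.92 × 60 = 655.2 kips.
a = T/(0.85 f'_c b) = 655.2/(0.85 × 6.05 × 22.3) = 5.713 in.
M_n = T(d − a/2) = 655.2 × (30.5 − 2.8565) = 18112.0 kip·in.
φM_n = 0.90 × 18112.0 = 16300.8 kip·in.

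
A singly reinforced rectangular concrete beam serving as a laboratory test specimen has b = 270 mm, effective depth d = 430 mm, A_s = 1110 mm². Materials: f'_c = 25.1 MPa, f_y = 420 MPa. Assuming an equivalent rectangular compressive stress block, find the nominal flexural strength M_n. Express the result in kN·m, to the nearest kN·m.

M_n ≈ 182 kN·m

T = A_s f_y = 1110 × 420 = 466200 N = 466.2 kN.
From C = T: a = T/(0.85 f'_c b) = 466200/(0.85 × 25.1 × 270) = 80.93 mm.
M_n = T(d − a/2) = 466.2 kN × (430 − 40.465) mm = 181.60 kN·m.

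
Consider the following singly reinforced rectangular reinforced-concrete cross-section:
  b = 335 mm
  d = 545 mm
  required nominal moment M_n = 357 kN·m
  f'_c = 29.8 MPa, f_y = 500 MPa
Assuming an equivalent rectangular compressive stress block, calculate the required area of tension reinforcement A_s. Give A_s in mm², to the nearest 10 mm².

With M_n = 0.85 f'_c a b (d − a/2), solve the quadratic for a:
a = d − √(d² − 2M_n/(0.85 f'_c b)) = 545 − √(545² − 2 × 357×10⁶/(0.85 × 29.8 × 335)) = 83.61 mm.
A_s = 0.85 f'_c a b / f_y = 0.85 × 29.8 × 83.61 × 335 / 500 = 1419.0 mm².

A_s ≈ 1420 mm²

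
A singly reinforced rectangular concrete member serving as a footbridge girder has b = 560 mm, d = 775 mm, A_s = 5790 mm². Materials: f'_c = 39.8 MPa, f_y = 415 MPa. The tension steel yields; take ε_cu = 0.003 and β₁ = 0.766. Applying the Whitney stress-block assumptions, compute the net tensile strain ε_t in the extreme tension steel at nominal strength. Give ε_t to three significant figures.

ε_t ≈ 0.0110

a = A_s f_y/(0.85 f'_c b) = 126.83 mm.
β₁ = 0.766, so c = a/β₁ = 126.83/0.766 = 165.57 mm.
From the linear strain diagram with ε_cu = 0.003: ε_t = 0.003 (d − c)/c = 0.003 × (775 − 165.57)/165.57 = 0.0110.
Since ε_t ≥ 0.005, the section is tension-controlled.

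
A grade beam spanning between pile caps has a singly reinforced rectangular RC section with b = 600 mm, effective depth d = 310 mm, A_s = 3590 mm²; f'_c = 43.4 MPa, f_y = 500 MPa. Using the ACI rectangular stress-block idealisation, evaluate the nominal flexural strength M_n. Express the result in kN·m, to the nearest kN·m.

T = A_s f_y = 3590 × 500 = 1795000 N = 1795 kN.
From C = T: a = T/(0.85 f'_c b) = 1795000/(0.85 × 43.4 × 600) = 81.10 mm.
M_n = T(d − a/2) = 1795 kN × (310 − 40.55) mm = 483.66 kN·m.

M_n ≈ 484 kN·m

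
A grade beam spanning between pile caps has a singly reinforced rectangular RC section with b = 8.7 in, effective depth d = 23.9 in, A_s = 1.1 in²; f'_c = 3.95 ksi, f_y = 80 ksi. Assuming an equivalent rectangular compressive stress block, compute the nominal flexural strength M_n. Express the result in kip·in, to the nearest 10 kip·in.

M_n ≈ 1970 kip·in

T = A_s f_y = 1.1 × 80 = 88 kips.
a = T/(0.85 f'_c b) = 88/(0.85 × 3.95 × 8.7) = 3.013 in.
M_n = T(d − a/2) = 88 × (23.9 − 1.5065) = 1970.6 kip·in.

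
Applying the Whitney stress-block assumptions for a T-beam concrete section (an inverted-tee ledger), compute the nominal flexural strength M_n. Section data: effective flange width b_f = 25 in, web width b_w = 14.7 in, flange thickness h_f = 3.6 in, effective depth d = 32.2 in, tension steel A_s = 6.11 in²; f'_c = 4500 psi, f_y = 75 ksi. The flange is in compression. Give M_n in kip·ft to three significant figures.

Tension: T = A_s f_y = 6.11 × 75 = 458.25 kips.
Try a within the flange: a = T/(0.85 f'_c b_f) = 458.25/(0.85 × 4.5 × 25) = 4.792 in.
a = 4.792 > h_f = 3.6 in: the block extends into the web. Split into flange-overhang and web parts.
C_f = 0.85 f'_c (b_f − b_w) h_f = 0.85 × 4.5 × (25 − 14.7) × 3.6 = 141.8 kips.
Remaining web compression depth: a_w = (T − C_f)/(0.85 f'_c b_w) = (458.25 − 141.8)/(0.85 × 4.5 × 14.7) = 5.628 in.
M_n = C_f(d − h_f/2) + (T − C_f)(d − a_w/2) = 141.8 × (32.2 − 1.8) + 316.45 × (32.2 − 2.814) = 4310.7 + 9299.2 = 13609.9 kip·in.
M_n = 13609.9/12 = 1134.16 kip·ft.

M_n ≈ 1130 kip·ft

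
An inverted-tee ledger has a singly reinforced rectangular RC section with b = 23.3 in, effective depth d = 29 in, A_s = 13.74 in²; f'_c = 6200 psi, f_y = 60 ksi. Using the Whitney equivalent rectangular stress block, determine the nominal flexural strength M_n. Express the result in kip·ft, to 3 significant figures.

T = A_s f_y = 13.74 × 60 = 824.4 kips.
a = T/(0.85 f'_c b) = 824.4/(0.85 × 6.2 × 23.3) = 6.714 in.
M_n = T(d − a/2) = 824.4 × (29 − 3.357) = 21140.1 kip·in = 21140.1/12 = 1761.68 kip·ft.

M_n ≈ 1760 kip·ft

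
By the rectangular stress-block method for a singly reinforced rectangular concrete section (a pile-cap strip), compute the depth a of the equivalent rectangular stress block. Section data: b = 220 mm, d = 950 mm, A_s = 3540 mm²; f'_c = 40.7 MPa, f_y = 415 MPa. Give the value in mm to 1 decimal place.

a ≈ 193.0 mm

T = A_s f_y = 3540 × 415 = 1469100 N = 1469.1 kN.
Setting C = 0.85 f'_c a b equal to T: a = 1469100/(0.85 × 40.7 × 220) = 193.0 mm.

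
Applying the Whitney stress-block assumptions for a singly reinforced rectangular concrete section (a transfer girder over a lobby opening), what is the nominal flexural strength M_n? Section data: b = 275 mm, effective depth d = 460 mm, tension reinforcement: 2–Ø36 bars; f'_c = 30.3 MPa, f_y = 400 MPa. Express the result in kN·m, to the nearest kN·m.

M_n ≈ 328 kN·m

A_s = 2 × 1018 = 2036 mm².
T = A_s f_y = 2036 × 400 = 814400 N = 814.4 kN.
From C = T: a = T/(0.85 f'_c b) = 814400/(0.85 × 30.3 × 275) = 114.99 mm.
M_n = T(d − a/2) = 814.4 kN × (460 − 57.495) mm = 327.80 kN·m.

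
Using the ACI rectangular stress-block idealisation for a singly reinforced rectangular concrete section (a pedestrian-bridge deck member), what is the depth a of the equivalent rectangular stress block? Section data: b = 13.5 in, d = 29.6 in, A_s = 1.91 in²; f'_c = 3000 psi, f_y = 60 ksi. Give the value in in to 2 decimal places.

T = A_s f_y = 1.91 × 60 = 114.6 kips.
a = T/(0.85 f'_c b) = 114.6/(0.85 × 3 × 13.5) = 3.33 in.

a ≈ 3.33 in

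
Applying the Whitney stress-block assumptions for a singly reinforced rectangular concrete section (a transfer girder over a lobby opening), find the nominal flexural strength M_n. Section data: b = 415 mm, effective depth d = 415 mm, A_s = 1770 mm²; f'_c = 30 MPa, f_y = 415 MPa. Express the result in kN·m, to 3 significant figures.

T = A_s f_y = 1770 × 415 = 734550 N = 734.55 kN.
From C = T: a = T/(0.85 f'_c b) = 734550/(0.85 × 30 × 415) = 69.41 mm.
M_n = T(d − a/2) = 734.55 kN × (415 − 34.705) mm = 279.35 kN·m.

M_n ≈ 279 kN·m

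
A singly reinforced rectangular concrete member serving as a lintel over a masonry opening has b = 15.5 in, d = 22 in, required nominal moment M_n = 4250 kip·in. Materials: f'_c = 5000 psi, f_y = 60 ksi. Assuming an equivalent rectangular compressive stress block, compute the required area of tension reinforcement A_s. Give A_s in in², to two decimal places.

From M_n = 0.85 f'_c a b (d − a/2):
a = d − √(d² − 2M_n/(0.85 f'_c b)) = 22 − √(22² − 2 × 4250/(0.85 × 5 × 15.5)) = 3.159 in.
A_s = 0.85 f'_c a b / f_y = 0.85 × 5 × 3.159 × 15.5 / 60 = 3.468 in².

A_s ≈ 3.47 in²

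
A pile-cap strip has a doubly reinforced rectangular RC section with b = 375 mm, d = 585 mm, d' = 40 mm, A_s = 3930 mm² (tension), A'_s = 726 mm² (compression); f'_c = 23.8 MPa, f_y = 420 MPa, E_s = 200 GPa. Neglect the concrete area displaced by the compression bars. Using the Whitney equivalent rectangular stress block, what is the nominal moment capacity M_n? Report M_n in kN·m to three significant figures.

M_n ≈ 834 kN·m

Assume both tension and compression steel yield.
Net tension couple steel: A_s − A'_s = 3204 mm².
a = (A_s − A'_s) f_y / (0.85 f'_c b) = 1345680/(0.85 × 23.8 × 375) = 177.38 mm.
c = a/β₁ = 177.38/0.85 = 208.68 mm; ε'_s = 0.003(c − d')/c = 0.0024 ≥ f_y/E_s = 0.0021, so compression steel does yield.
M_n = (A_s − A'_s) f_y (d − a/2) + A'_s f_y (d − d') = [1345680 × (585 − 88.69) + 304920 × (585 − 40)] × 10⁻⁶ = 667.87 + 166.18 = 834.05 kN·m.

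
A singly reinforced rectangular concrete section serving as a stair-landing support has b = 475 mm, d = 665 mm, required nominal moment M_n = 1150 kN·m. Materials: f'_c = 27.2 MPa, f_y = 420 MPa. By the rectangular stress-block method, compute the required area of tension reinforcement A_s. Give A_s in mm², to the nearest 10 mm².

A_s ≈ 4770 mm²

With M_n = 0.85 f'_c a b (d − a/2), solve the quadratic for a:
a = d − √(d² − 2M_n/(0.85 f'_c b)) = 665 − √(665² − 2 × 1150×10⁶/(0.85 × 27.2 × 475)) = 182.52 mm.
A_s = 0.85 f'_c a b / f_y = 0.85 × 27.2 × 182.52 × 475 / 420 = 4772.5 mm².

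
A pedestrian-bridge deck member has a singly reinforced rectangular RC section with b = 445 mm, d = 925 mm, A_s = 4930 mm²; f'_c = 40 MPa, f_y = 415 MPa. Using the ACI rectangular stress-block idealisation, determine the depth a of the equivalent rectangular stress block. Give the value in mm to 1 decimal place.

T = A_s f_y = 4930 × 415 = 2045950 N = 2045.95 kN.
Setting C = 0.85 f'_c a b equal to T: a = 2045950/(0.85 × 40 × 445) = 135.2 mm.

a ≈ 135.2 mm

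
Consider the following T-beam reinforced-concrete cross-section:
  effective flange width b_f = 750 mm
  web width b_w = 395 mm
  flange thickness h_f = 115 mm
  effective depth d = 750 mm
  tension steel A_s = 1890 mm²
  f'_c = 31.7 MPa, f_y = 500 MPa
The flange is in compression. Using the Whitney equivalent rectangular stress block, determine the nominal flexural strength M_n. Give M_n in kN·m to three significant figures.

M_n ≈ 687 kN·m

Tension: T = A_s f_y = 1890 × 500 = 945000 N.
Try a within the flange: a = T/(0.85 f'_c b_f) = 945000/(0.85 × 31.7 × 750) = 46.76 mm.
Since a = 46.76 ≤ h_f = 115 mm, the stress block lies entirely in the flange; analyse as a rectangular beam of width b_f.
M_n = T(d − a/2) = 945000 × (750 − 23.38) = 686.66 × 10⁶ N·mm.
M_n = 686.66 kN·m.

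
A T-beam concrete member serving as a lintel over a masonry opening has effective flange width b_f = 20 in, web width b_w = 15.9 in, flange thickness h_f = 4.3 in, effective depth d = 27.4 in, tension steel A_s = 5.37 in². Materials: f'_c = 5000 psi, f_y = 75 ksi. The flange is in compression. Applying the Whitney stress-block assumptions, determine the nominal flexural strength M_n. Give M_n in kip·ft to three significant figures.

Tension: T = A_s f_y = 5.37 × 75 = 402.75 kips.
Try a within the flange: a = T/(0.85 f'_c b_f) = 402.75/(0.85 × 5 × 20) = 4.738 in.
a = 4.738 > h_f = 4.3 in: the block extends into the web. Split into flange-overhang and web parts.
C_f = 0.85 f'_c (b_f − b_w) h_f = 0.85 × 5 × (20 − 15.9) × 4.3 = 74.9 kips.
Remaining web compression depth: a_w = (T − C_f)/(0.85 f'_c b_w) = (402.75 − 74.9)/(0.85 × 5 × 15.9) = 4.852 in.
M_n = C_f(d − h_f/2) + (T − C_f)(d − a_w/2) = 74.9 × (27.4 − 2.15) + 327.85 × (27.4 − 2.426) = 1891.2 + 8187.7 = 10078.9 kip·in.
M_n = 10078.9/12 = 839.91 kip·ft.

M_n ≈ 840 kip·ft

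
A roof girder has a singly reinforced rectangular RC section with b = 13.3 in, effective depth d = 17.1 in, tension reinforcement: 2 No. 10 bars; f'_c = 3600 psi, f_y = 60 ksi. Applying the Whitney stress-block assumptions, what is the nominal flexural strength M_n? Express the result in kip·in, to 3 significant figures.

M_n ≈ 2320 kip·in

A_s = 2 × 1.27 = 2.54 in².
T = A_s f_y = 2.54 × 60 = 152.4 kips.
a = T/(0.85 f'_c b) = 152.4/(0.85 × 3.6 × 13.3) = 3.745 in.
M_n = T(d − a/2) = 152.4 × (17.1 − 1.8725) = 2320.7 kip·in.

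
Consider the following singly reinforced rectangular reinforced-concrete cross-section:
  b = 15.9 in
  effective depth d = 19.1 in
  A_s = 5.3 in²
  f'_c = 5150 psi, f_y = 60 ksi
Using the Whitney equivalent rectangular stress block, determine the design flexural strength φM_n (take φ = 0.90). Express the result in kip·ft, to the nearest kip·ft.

T = A_s f_y = 5.3 × 60 = 318 kips.
a = T/(0.85 f'_c b) = 318/(0.85 × 5.15 × 15.9) = 4.569 in.
M_n = T(d − a/2) = 318 × (19.1 − 2.2845) = 5347.3 kip·in = 5347.3/12 = 445.61 kip·ft.
φM_n = 0.90 × 445.61 = 401.05 kip·ft.

φM_n ≈ 401 kip·ft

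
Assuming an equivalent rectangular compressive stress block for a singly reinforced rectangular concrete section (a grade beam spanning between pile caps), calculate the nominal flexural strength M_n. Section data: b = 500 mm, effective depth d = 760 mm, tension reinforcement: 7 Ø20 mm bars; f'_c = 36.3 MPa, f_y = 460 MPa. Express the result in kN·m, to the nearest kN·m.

A_s = 7 × 314 = 2198 mm².
T = A_s f_y = 2198 × 460 = 1011080 N = 1011.08 kN.
From C = T: a = T/(0.85 f'_c b) = 1011080/(0.85 × 36.3 × 500) = 65.54 mm.
M_n = T(d − a/2) = 1011.08 kN × (760 − 32.77) mm = 735.29 kN·m.

M_n ≈ 735 kN·m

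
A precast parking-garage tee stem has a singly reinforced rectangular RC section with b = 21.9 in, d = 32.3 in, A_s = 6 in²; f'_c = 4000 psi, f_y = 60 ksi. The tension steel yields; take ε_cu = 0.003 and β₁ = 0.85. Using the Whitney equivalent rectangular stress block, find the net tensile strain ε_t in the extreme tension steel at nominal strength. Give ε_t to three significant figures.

a = A_s f_y/(0.85 f'_c b) = 4.835 in.
β₁ = 0.85, so c = a/β₁ = 4.835/0.85 = 5.688 in.
From the linear strain diagram with ε_cu = 0.003: ε_t = 0.003 (d − c)/c = 0.003 × (32.3 − 5.688)/5.688 = 0.0140.
Since ε_t ≥ 0.005, the section is tension-controlled.

ε_t ≈ 0.0140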